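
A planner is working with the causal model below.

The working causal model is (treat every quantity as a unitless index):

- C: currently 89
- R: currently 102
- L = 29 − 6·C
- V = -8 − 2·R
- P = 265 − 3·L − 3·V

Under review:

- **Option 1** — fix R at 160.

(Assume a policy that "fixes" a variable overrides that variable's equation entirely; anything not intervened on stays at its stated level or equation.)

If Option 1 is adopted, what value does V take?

Option 1 (R := 160):
  R = 160
  V = -8 − 2·160 = -328

-328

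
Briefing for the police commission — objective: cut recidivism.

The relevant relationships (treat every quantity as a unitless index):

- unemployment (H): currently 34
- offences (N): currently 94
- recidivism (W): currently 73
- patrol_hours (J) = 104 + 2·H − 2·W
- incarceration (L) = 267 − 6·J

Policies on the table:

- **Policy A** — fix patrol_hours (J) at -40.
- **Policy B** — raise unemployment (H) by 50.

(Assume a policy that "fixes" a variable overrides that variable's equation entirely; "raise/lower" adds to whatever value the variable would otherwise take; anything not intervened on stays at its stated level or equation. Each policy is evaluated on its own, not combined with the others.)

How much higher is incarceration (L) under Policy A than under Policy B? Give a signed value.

Policy A (J := -40):
  H = 34
  W = 73
  J = -40
  L = 267 − 6·(-40) = 507
Policy B (H + 50):
  H = 34 + 50 = 84
  W = 73
  J = 104 + 2·84 − 2·73 = 126
  L = 267 − 6·126 = -489
L: 507 − (-489) = 996

996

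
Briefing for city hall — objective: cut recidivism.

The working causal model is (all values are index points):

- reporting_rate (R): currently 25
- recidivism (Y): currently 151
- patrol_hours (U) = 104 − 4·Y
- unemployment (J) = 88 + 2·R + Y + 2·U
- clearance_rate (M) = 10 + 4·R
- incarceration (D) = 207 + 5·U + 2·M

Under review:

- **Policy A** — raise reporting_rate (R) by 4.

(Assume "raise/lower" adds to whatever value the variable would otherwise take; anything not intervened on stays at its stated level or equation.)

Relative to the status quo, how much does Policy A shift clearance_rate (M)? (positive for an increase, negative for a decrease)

16

Baseline:
  R = 25
  M = 10 + 4·25 = 110
Policy A (R + 4):
  R = 25 + 4 = 29
  M = 10 + 4·29 = 126
Change in M: 126 − 110 = 16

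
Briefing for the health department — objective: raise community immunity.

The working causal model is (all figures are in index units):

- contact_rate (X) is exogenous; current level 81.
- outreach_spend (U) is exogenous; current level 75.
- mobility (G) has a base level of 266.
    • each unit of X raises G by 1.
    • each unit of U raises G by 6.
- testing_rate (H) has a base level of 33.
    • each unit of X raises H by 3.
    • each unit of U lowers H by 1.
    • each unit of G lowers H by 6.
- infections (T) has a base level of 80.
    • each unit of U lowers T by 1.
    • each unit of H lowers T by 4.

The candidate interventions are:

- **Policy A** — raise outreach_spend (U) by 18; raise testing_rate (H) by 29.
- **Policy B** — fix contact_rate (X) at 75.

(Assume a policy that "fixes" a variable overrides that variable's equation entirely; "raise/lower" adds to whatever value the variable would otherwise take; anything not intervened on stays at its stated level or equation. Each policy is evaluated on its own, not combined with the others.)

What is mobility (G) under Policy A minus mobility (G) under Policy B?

114

Policy A (U + 18, H + 29):
  X = 81
  U = 75 + 18 = 93
  G = 266 + 81 + 6·93 = 905
Policy B (X := 75):
  X = 75
  U = 75
  G = 266 + 75 + 6·75 = 791
G: 905 − 791 = 114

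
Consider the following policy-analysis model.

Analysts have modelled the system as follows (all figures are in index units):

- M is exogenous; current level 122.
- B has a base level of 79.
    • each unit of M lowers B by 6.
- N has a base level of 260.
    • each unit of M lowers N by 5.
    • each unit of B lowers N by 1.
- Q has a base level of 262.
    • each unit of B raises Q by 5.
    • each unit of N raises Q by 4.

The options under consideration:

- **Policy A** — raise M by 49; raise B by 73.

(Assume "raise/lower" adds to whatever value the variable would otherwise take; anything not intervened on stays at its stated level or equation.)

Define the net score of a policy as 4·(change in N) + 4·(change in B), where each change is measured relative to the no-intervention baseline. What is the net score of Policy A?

Baseline:
  M = 122
  B = 79 − 6·122 = -653
  N = 260 − 5·122 − (-653) = 303
Policy A (M + 49, B + 73):
  M = 122 + 49 = 171
  B = 79 − 6·171 (+73 from intervention) = -874
  N = 260 − 5·171 − (-874) = 279
ΔN = 279 − 303 = -24; ΔB = -874 − (-653) = -221
Score = 4·(-24) + 4·(-221) = -980

-980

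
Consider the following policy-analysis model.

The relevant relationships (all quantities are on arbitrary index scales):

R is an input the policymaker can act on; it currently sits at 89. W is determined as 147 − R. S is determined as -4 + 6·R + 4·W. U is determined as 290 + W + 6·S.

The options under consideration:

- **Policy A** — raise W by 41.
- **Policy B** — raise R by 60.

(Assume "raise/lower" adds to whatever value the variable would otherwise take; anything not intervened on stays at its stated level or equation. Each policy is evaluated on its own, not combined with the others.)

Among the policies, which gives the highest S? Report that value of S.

926

Policy A (W + 41):
  R = 89
  W = 147 − 89 (+41 from intervention) = 99
  S = -4 + 6·89 + 4·99 = 926
Policy B (R + 60):
  R = 89 + 60 = 149
  W = 147 − 149 = -2
  S = -4 + 6·149 + 4·(-2) = 882
Comparing — Policy A: S=926, Policy B: S=882. Highest is 926 (Policy A).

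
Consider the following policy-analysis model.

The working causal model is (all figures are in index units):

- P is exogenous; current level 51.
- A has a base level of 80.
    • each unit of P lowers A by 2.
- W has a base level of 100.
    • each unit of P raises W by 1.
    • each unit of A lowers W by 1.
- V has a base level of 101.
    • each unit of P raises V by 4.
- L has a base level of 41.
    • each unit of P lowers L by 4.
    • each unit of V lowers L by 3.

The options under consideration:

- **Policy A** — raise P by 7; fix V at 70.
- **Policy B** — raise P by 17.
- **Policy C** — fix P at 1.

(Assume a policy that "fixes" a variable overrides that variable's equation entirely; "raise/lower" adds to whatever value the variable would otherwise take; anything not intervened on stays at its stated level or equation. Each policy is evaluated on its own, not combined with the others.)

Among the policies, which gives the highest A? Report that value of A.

78

Policy A (P + 7, V := 70):
  P = 51 + 7 = 58
  A = 80 − 2·58 = -36
Policy B (P + 17):
  P = 51 + 17 = 68
  A = 80 − 2·68 = -56
Policy C (P := 1):
  P = 1
  A = 80 − 2·1 = 78
Comparing — Policy A: A=-36, Policy B: A=-56, Policy C: A=78. Highest is 78 (Policy C).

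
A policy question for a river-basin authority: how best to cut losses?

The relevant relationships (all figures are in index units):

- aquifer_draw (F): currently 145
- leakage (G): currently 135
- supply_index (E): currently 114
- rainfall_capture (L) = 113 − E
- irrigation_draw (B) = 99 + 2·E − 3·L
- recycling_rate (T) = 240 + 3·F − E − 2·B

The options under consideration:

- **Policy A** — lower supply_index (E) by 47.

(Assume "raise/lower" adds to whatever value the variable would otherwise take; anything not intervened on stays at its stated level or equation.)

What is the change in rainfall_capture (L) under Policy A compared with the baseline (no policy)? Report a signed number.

47

Baseline:
  E = 114
  L = 113 − 114 = -1
Policy A (E − 47):
  E = 114 − 47 = 67
  L = 113 − 67 = 46
Change in L: 46 − (-1) = 47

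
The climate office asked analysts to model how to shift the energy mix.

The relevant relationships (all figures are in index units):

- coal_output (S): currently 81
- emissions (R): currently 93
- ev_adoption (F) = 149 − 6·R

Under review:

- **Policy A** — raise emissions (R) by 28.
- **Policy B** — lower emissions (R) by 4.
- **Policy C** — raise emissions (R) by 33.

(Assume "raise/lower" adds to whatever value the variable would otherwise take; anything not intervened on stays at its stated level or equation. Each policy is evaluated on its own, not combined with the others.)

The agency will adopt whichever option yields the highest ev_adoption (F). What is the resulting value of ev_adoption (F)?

-385

Policy A (R + 28):
  R = 93 + 28 = 121
  F = 149 − 6·121 = -577
Policy B (R − 4):
  R = 93 − 4 = 89
  F = 149 − 6·89 = -385
Policy C (R + 33):
  R = 93 + 33 = 126
  F = 149 − 6·126 = -607
Comparing — Policy A: F=-577, Policy B: F=-385, Policy C: F=-607. Highest is -385 (Policy B).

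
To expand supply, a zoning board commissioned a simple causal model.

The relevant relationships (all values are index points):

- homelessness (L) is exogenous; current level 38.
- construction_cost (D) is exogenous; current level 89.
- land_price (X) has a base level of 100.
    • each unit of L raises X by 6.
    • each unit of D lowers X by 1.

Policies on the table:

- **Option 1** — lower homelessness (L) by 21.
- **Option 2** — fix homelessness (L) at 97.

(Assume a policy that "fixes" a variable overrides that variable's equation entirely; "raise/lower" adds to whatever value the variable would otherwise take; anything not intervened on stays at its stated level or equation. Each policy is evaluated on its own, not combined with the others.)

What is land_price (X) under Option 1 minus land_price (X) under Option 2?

-480

Option 1 (L − 21):
  L = 38 − 21 = 17
  D = 89
  X = 100 + 6·17 − 89 = 113
Option 2 (L := 97):
  L = 97
  D = 89
  X = 100 + 6·97 − 89 = 593
X: 113 − 593 = -480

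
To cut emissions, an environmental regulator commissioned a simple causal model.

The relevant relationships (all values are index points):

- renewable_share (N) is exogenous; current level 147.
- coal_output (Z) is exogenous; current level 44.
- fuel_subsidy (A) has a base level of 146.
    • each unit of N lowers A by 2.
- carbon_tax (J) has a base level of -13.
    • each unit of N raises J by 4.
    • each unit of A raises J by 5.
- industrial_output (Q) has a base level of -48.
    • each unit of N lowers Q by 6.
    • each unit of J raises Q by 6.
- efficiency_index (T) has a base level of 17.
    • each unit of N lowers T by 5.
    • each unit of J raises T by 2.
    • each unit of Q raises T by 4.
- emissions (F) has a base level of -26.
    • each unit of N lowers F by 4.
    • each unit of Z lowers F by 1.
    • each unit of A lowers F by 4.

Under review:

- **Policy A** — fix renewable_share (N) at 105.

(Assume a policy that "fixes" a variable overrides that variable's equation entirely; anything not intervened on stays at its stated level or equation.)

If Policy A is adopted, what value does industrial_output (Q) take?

-156

Policy A (N := 105):
  N = 105
  A = 146 − 2·105 = -64
  J = -13 + 4·105 + 5·(-64) = 87
  Q = -48 − 6·105 + 6·87 = -156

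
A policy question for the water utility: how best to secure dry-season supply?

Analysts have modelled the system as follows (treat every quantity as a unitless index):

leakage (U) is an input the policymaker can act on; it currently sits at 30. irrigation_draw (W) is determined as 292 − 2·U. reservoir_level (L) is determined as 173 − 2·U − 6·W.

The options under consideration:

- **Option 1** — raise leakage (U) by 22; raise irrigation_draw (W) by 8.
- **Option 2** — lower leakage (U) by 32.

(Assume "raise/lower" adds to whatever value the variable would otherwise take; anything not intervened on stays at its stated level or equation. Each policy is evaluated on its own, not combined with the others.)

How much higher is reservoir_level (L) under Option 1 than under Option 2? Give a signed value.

Option 1 (U + 22, W + 8):
  U = 30 + 22 = 52
  W = 292 − 2·52 (+8 from intervention) = 196
  L = 173 − 2·52 − 6·196 = -1107
Option 2 (U − 32):
  U = 30 − 32 = -2
  W = 292 − 2·(-2) = 296
  L = 173 − 2·(-2) − 6·296 = -1599
L: -1107 − (-1599) = 492

492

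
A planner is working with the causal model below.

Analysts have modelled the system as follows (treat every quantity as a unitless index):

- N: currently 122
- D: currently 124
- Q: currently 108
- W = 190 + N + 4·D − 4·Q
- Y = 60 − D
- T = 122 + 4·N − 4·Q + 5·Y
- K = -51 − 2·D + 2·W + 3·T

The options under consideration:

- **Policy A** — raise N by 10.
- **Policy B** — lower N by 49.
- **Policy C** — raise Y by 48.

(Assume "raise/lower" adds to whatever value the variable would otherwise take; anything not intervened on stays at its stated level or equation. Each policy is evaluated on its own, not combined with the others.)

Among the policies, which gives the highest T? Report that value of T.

98

Policy A (N + 10):
  N = 122 + 10 = 132
  D = 124
  Q = 108
  Y = 60 − 124 = -64
  T = 122 + 4·132 − 4·108 + 5·(-64) = -102
Policy B (N − 49):
  N = 122 − 49 = 73
  D = 124
  Q = 108
  Y = 60 − 124 = -64
  T = 122 + 4·73 − 4·108 + 5·(-64) = -338
Policy C (Y + 48):
  N = 122
  D = 124
  Q = 108
  Y = 60 − 124 (+48 from intervention) = -16
  T = 122 + 4·122 − 4·108 + 5·(-16) = 98
Comparing — Policy A: T=-102, Policy B: T=-338, Policy C: T=98. Highest is 98 (Policy C).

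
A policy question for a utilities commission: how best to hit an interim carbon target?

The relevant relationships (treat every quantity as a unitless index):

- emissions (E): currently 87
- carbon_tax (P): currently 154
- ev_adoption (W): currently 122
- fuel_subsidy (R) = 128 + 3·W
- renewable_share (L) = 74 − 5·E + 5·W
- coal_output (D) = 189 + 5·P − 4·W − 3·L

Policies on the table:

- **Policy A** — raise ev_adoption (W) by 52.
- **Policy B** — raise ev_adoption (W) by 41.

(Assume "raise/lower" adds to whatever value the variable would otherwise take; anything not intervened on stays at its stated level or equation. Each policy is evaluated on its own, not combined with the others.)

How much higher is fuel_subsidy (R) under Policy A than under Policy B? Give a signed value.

Policy A (W + 52):
  W = 122 + 52 = 174
  R = 128 + 3·174 = 650
Policy B (W + 41):
  W = 122 + 41 = 163
  R = 128 + 3·163 = 617
R: 650 − 617 = 33

33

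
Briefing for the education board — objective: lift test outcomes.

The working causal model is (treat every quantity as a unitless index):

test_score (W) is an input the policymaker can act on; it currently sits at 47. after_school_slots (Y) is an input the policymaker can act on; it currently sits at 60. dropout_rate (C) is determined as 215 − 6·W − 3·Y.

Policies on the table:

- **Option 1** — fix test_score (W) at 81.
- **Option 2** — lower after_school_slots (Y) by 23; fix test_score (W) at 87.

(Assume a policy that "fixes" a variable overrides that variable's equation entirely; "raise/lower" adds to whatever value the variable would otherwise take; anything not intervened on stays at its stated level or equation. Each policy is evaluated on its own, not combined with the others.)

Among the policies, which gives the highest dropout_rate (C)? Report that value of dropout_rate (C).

Option 1 (W := 81):
  W = 81
  Y = 60
  C = 215 − 6·81 − 3·60 = -451
Option 2 (Y − 23, W := 87):
  W = 87
  Y = 60 − 23 = 37
  C = 215 − 6·87 − 3·37 = -418
Comparing — Option 1: C=-451, Option 2: C=-418. Highest is -418 (Option 2).

-418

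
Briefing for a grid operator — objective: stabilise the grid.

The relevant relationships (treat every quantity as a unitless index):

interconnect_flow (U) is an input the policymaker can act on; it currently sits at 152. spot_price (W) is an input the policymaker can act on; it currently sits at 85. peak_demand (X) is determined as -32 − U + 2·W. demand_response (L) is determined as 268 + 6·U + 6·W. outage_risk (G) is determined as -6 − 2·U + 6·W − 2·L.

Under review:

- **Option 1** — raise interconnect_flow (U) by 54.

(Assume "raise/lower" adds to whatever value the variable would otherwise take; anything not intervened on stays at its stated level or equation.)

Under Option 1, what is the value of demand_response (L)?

Option 1 (U + 54):
  U = 152 + 54 = 206
  W = 85
  L = 268 + 6·206 + 6·85 = 2014

2014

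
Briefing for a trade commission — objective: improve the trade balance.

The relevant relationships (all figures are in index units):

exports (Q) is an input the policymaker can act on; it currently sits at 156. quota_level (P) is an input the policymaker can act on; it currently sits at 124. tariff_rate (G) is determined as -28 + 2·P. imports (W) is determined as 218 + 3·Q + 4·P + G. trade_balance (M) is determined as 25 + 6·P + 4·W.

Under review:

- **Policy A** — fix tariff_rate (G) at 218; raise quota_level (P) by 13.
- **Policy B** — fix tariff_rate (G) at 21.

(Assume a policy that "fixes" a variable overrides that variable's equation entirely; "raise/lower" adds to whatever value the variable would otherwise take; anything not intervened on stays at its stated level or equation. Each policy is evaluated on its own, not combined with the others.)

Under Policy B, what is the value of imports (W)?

1203

Policy B (G := 21):
  Q = 156
  P = 124
  G = 21
  W = 218 + 3·156 + 4·124 + 21 = 1203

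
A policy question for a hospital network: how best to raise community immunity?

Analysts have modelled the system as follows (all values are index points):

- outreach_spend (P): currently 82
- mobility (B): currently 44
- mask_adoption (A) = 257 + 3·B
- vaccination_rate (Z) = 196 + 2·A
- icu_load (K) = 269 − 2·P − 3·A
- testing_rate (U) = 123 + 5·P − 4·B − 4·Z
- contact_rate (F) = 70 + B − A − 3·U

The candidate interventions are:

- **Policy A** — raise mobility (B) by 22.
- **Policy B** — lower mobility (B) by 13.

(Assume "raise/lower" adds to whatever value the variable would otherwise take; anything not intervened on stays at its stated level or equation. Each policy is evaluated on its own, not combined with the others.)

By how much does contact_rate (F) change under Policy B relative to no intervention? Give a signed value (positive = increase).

-1066

Baseline:
  P = 82
  B = 44
  A = 257 + 3·44 = 389
  Z = 196 + 2·389 = 974
  U = 123 + 5·82 − 4·44 − 4·974 = -3539
  F = 70 + 44 − 389 − 3·(-3539) = 10342
Policy B (B − 13):
  P = 82
  B = 44 − 13 = 31
  A = 257 + 3·31 = 350
  Z = 196 + 2·350 = 896
  U = 123 + 5·82 − 4·31 − 4·896 = -3175
  F = 70 + 31 − 350 − 3·(-3175) = 9276
Change in F: 9276 − 10342 = -1066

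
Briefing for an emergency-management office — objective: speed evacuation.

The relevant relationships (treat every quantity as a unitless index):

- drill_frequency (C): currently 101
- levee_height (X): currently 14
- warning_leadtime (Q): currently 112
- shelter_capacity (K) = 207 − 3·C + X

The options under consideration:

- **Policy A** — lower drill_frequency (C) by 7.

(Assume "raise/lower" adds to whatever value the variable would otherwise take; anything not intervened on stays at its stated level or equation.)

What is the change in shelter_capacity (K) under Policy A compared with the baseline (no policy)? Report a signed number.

21

Baseline:
  C = 101
  X = 14
  K = 207 − 3·101 + 14 = -82
Policy A (C − 7):
  C = 101 − 7 = 94
  X = 14
  K = 207 − 3·94 + 14 = -61
Change in K: -61 − (-82) = 21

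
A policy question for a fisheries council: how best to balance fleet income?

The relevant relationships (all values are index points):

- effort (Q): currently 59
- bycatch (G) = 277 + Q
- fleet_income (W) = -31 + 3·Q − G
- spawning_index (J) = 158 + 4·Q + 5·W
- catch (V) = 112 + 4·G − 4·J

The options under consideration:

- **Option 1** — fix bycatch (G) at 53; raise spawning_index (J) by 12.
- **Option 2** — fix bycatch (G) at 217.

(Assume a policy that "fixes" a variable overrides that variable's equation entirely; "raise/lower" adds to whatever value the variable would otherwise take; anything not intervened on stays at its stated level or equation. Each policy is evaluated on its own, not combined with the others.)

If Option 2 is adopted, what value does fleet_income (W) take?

Option 2 (G := 217):
  Q = 59
  G = 217
  W = -31 + 3·59 − 217 = -71

-71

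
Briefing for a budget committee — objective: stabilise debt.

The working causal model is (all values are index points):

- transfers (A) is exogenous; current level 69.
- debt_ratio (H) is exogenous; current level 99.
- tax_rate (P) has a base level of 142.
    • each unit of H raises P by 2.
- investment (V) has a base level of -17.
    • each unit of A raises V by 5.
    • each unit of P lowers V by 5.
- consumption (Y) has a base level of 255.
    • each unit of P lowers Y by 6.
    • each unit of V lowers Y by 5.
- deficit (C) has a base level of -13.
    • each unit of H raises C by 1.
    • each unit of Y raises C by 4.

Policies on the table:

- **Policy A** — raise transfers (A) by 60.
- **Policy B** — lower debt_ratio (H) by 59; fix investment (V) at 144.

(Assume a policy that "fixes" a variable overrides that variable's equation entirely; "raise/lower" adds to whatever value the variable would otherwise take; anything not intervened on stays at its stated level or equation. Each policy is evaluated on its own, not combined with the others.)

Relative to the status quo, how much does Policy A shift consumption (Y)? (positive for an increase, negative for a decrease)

Baseline:
  A = 69
  H = 99
  P = 142 + 2·99 = 340
  V = -17 + 5·69 − 5·340 = -1372
  Y = 255 − 6·340 − 5·(-1372) = 5075
Policy A (A + 60):
  A = 69 + 60 = 129
  H = 99
  P = 142 + 2·99 = 340
  V = -17 + 5·129 − 5·340 = -1072
  Y = 255 − 6·340 − 5·(-1072) = 3575
Change in Y: 3575 − 5075 = -1500

-1500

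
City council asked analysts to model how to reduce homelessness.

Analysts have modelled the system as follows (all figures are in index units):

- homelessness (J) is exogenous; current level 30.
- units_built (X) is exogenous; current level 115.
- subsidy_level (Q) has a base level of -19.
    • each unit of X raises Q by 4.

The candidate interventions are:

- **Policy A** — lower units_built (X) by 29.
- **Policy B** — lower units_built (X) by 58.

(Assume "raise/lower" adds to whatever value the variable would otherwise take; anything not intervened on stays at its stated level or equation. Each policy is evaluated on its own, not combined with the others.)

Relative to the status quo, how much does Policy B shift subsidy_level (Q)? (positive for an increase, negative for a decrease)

-232

Baseline:
  X = 115
  Q = -19 + 4·115 = 441
Policy B (X − 58):
  X = 115 − 58 = 57
  Q = -19 + 4·57 = 209
Change in Q: 209 − 441 = -232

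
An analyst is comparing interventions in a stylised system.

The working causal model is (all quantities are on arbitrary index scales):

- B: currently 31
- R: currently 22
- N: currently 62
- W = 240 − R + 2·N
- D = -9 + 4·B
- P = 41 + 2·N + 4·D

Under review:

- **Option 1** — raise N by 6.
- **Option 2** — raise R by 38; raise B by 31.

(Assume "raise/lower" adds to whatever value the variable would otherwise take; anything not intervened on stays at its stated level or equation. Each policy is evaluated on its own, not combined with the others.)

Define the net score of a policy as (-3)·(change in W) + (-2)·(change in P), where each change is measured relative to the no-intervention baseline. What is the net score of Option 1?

Baseline:
  B = 31
  R = 22
  N = 62
  W = 240 − 22 + 2·62 = 342
  D = -9 + 4·31 = 115
  P = 41 + 2·62 + 4·115 = 625
Option 1 (N + 6):
  B = 31
  R = 22
  N = 62 + 6 = 68
  W = 240 − 22 + 2·68 = 354
  D = -9 + 4·31 = 115
  P = 41 + 2·68 + 4·115 = 637
ΔW = 354 − 342 = 12; ΔP = 637 − 625 = 12
Score = (-3)·12 + (-2)·12 = -60

-60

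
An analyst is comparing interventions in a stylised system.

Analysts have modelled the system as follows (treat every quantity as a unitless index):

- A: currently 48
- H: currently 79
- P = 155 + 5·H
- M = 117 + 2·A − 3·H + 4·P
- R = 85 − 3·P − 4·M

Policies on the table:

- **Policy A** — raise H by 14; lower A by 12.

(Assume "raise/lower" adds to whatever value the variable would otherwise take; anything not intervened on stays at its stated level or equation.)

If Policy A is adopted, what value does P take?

Policy A (H + 14, A − 12):
  H = 79 + 14 = 93
  P = 155 + 5·93 = 620

620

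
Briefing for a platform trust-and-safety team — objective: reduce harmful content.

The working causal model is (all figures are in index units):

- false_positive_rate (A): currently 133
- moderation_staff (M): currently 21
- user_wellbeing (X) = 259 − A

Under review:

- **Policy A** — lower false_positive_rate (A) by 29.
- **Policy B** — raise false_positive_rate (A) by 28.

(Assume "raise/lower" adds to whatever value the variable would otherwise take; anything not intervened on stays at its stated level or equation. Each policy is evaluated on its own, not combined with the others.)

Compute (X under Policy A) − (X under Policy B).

Policy A (A − 29):
  A = 133 − 29 = 104
  X = 259 − 104 = 155
Policy B (A + 28):
  A = 133 + 28 = 161
  X = 259 − 161 = 98
X: 155 − 98 = 57

57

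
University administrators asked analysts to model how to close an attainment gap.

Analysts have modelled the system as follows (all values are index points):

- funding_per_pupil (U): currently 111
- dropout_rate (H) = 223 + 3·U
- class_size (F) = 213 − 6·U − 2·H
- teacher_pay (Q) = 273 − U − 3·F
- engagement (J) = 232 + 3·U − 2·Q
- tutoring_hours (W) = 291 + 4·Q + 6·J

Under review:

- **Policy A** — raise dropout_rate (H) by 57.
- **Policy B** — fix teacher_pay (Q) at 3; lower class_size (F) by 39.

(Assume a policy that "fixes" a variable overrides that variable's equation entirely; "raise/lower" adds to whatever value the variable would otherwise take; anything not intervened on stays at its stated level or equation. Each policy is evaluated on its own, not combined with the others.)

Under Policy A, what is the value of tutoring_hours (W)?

-37911

Policy A (H + 57):
  U = 111
  H = 223 + 3·111 (+57 from intervention) = 613
  F = 213 − 6·111 − 2·613 = -1679
  Q = 273 − 111 − 3·(-1679) = 5199
  J = 232 + 3·111 − 2·5199 = -9833
  W = 291 + 4·5199 + 6·(-9833) = -37911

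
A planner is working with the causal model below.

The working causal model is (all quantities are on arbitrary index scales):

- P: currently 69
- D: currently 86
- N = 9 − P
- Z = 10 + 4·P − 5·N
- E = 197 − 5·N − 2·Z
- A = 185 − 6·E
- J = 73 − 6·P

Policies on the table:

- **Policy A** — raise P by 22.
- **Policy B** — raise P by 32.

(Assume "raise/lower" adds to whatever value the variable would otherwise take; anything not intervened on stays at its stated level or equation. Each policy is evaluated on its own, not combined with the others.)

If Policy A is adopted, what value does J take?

-473

Policy A (P + 22):
  P = 69 + 22 = 91
  J = 73 − 6·91 = -473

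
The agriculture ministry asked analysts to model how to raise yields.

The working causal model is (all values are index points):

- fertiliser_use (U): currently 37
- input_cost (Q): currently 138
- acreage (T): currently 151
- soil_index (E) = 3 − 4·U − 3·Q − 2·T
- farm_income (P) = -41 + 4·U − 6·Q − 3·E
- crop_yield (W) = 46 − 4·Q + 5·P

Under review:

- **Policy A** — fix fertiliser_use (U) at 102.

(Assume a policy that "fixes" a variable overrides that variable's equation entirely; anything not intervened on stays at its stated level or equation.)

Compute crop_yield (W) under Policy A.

14004

Policy A (U := 102):
  U = 102
  Q = 138
  T = 151
  E = 3 − 4·102 − 3·138 − 2·151 = -1121
  P = -41 + 4·102 − 6·138 − 3·(-1121) = 2902
  W = 46 − 4·138 + 5·2902 = 14004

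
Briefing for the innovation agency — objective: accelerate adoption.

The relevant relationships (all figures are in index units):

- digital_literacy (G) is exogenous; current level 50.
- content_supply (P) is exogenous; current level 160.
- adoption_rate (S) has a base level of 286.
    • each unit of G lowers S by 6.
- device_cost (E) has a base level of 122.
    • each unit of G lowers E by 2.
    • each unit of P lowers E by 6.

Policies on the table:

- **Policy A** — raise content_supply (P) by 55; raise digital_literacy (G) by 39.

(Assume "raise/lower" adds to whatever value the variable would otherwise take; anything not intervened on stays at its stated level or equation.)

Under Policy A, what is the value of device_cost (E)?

-1346

Policy A (P + 55, G + 39):
  G = 50 + 39 = 89
  P = 160 + 55 = 215
  E = 122 − 2·89 − 6·215 = -1346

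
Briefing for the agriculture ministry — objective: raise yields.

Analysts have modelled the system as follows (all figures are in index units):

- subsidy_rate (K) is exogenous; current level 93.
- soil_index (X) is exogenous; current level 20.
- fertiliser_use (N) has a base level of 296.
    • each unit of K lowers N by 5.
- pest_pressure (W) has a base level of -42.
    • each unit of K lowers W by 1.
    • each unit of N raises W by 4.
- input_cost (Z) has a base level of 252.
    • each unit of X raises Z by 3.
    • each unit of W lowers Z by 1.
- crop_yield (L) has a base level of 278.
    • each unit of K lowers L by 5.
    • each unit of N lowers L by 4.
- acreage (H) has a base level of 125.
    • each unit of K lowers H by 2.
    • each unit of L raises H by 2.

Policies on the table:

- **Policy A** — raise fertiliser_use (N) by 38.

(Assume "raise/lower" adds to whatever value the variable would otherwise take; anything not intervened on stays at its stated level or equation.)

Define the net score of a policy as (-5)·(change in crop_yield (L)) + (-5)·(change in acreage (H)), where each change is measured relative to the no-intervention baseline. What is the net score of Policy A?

Baseline:
  K = 93
  N = 296 − 5·93 = -169
  L = 278 − 5·93 − 4·(-169) = 489
  H = 125 − 2·93 + 2·489 = 917
Policy A (N + 38):
  K = 93
  N = 296 − 5·93 (+38 from intervention) = -131
  L = 278 − 5·93 − 4·(-131) = 337
  H = 125 − 2·93 + 2·337 = 613
ΔL = 337 − 489 = -152; ΔH = 613 − 917 = -304
Score = (-5)·(-152) + (-5)·(-304) = 2280

2280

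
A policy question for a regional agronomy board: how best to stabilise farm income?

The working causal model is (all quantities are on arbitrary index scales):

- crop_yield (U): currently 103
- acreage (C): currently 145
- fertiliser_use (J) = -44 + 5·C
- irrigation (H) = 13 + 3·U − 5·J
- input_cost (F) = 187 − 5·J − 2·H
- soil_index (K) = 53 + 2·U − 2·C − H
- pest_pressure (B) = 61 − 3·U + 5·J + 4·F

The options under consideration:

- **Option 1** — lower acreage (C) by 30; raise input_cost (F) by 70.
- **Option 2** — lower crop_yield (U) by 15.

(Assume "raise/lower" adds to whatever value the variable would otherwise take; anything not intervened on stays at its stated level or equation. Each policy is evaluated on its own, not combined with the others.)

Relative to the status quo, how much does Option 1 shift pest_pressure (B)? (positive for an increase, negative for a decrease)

-3470

Baseline:
  U = 103
  C = 145
  J = -44 + 5·145 = 681
  H = 13 + 3·103 − 5·681 = -3083
  F = 187 − 5·681 − 2·(-3083) = 2948
  B = 61 − 3·103 + 5·681 + 4·2948 = 14949
Option 1 (C − 30, F + 70):
  U = 103
  C = 145 − 30 = 115
  J = -44 + 5·115 = 531
  H = 13 + 3·103 − 5·531 = -2333
  F = 187 − 5·531 − 2·(-2333) (+70 from intervention) = 2268
  B = 61 − 3·103 + 5·531 + 4·2268 = 11479
Change in B: 11479 − 14949 = -3470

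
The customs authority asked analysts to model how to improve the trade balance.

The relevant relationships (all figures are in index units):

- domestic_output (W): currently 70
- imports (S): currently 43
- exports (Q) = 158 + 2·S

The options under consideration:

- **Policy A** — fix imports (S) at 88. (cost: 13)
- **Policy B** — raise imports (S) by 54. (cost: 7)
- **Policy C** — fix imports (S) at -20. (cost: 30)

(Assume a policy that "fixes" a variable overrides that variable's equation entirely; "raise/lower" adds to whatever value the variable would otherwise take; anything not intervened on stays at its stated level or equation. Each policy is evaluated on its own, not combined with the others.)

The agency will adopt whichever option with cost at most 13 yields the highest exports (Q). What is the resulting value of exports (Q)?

352

Policy A (S := 88):
  S = 88
  Q = 158 + 2·88 = 334
Policy B (S + 54):
  S = 43 + 54 = 97
  Q = 158 + 2·97 = 352
Comparing — Policy A: Q=334, Policy B: Q=352. Highest is 352 (Policy B).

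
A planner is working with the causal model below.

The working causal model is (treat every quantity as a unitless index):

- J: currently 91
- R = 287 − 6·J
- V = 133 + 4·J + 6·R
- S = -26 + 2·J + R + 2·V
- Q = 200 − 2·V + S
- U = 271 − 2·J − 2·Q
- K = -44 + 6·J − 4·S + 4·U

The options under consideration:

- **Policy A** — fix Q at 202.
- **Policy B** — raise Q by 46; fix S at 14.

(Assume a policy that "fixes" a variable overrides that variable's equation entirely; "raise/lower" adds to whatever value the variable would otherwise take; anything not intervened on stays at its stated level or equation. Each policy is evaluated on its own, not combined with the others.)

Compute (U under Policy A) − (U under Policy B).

Policy A (Q := 202):
  J = 91
  R = 287 − 6·91 = -259
  V = 133 + 4·91 + 6·(-259) = -1057
  S = -26 + 2·91 + (-259) + 2·(-1057) = -2217
  Q = 202
  U = 271 − 2·91 − 2·202 = -315
Policy B (Q + 46, S := 14):
  J = 91
  R = 287 − 6·91 = -259
  V = 133 + 4·91 + 6·(-259) = -1057
  S = 14
  Q = 200 − 2·(-1057) + 14 (+46 from intervention) = 2374
  U = 271 − 2·91 − 2·2374 = -4659
U: -315 − (-4659) = 4344

4344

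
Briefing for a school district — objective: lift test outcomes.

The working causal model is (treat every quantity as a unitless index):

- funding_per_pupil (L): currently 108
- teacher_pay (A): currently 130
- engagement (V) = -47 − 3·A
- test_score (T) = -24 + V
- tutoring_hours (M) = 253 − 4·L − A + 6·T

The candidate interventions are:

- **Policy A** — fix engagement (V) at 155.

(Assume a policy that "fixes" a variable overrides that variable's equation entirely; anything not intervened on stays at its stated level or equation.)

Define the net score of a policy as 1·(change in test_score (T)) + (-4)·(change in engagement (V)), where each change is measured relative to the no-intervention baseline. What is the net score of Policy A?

Baseline:
  A = 130
  V = -47 − 3·130 = -437
  T = -24 + (-437) = -461
Policy A (V := 155):
  A = 130
  V = 155
  T = -24 + 155 = 131
ΔT = 131 − (-461) = 592; ΔV = 155 − (-437) = 592
Score = 1·592 + (-4)·592 = -1776

-1776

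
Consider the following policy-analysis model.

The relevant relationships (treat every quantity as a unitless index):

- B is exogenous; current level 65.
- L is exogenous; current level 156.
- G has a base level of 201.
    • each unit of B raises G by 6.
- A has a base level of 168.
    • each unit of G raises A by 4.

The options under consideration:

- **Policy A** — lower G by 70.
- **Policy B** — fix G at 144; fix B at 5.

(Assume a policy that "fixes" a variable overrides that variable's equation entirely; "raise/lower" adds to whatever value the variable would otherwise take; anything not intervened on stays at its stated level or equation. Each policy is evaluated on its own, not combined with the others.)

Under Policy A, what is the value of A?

2252

Policy A (G − 70):
  B = 65
  G = 201 + 6·65 (−70 from intervention) = 521
  A = 168 + 4·521 = 2252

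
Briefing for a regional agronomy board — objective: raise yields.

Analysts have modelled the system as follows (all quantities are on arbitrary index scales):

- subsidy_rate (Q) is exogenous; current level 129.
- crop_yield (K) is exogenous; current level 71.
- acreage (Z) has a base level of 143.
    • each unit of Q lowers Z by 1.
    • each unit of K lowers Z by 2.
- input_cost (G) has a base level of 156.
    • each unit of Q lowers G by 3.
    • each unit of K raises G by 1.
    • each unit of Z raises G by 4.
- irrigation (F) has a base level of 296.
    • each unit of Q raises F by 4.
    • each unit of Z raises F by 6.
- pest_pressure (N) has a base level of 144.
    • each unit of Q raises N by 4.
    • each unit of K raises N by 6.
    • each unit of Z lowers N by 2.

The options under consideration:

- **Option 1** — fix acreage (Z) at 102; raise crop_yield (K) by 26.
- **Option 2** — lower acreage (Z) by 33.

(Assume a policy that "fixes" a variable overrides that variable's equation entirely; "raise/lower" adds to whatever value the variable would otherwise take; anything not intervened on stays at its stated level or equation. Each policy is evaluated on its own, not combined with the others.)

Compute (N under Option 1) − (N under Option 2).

-370

Option 1 (Z := 102, K + 26):
  Q = 129
  K = 71 + 26 = 97
  Z = 102
  N = 144 + 4·129 + 6·97 − 2·102 = 1038
Option 2 (Z − 33):
  Q = 129
  K = 71
  Z = 143 − 129 − 2·71 (−33 from intervention) = -161
  N = 144 + 4·129 + 6·71 − 2·(-161) = 1408
N: 1038 − 1408 = -370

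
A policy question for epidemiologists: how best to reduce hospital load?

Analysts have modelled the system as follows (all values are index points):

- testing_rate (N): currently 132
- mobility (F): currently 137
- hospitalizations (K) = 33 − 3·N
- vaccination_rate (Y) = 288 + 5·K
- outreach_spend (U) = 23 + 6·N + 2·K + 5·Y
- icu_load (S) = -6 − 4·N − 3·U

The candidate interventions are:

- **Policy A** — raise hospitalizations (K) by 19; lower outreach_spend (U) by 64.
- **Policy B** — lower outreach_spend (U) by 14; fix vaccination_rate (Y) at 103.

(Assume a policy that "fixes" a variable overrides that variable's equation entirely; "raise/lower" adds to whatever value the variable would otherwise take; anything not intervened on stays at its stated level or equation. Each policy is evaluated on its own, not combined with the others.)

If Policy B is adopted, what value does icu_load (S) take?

-2304

Policy B (U − 14, Y := 103):
  N = 132
  K = 33 − 3·132 = -363
  Y = 103
  U = 23 + 6·132 + 2·(-363) + 5·103 (−14 from intervention) = 590
  S = -6 − 4·132 − 3·590 = -2304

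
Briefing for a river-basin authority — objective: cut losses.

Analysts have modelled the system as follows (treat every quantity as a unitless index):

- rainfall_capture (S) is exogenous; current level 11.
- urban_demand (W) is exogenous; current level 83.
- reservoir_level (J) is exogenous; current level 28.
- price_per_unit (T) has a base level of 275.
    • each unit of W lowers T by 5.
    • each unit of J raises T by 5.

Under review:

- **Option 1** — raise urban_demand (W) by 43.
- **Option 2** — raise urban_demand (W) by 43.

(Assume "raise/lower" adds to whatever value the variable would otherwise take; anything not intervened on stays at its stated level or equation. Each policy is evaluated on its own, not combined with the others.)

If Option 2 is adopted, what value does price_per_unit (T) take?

-215

Option 2 (W + 43):
  W = 83 + 43 = 126
  J = 28
  T = 275 − 5·126 + 5·28 = -215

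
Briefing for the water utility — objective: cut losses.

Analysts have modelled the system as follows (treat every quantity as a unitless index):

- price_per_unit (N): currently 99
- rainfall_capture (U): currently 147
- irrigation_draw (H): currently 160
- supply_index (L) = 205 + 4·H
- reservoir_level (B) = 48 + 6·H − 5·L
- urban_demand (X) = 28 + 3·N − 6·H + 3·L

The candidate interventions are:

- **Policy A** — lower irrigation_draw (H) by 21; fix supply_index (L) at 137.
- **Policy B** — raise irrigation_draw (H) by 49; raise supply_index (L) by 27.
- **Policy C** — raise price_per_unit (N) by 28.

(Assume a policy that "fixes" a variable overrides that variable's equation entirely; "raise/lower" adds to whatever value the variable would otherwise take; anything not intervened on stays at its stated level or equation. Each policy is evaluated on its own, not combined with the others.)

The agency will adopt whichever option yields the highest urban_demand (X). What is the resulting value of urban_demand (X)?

Policy A (H − 21, L := 137):
  N = 99
  H = 160 − 21 = 139
  L = 137
  X = 28 + 3·99 − 6·139 + 3·137 = -98
Policy B (H + 49, L + 27):
  N = 99
  H = 160 + 49 = 209
  L = 205 + 4·209 (+27 from intervention) = 1068
  X = 28 + 3·99 − 6·209 + 3·1068 = 2275
Policy C (N + 28):
  N = 99 + 28 = 127
  H = 160
  L = 205 + 4·160 = 845
  X = 28 + 3·127 − 6·160 + 3·845 = 1984
Comparing — Policy A: X=-98, Policy B: X=2275, Policy C: X=1984. Highest is 2275 (Policy B).

2275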